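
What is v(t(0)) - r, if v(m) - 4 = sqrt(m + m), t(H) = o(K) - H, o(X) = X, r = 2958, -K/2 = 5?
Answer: -2954 + 2*I*sqrt(5) ≈ -2954.0 + 4.4721*I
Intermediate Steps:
K = -10 (K = -2*5 = -10)
t(H) = -10 - H
v(m) = 4 + sqrt(2)*sqrt(m) (v(m) = 4 + sqrt(m + m) = 4 + sqrt(2*m) = 4 + sqrt(2)*sqrt(m))
v(t(0)) - r = (4 + sqrt(2)*sqrt(-10 - 1*0)) - 1*2958 = (4 + sqrt(2)*sqrt(-10 + 0)) - 2958 = (4 + sqrt(2)*sqrt(-10)) - 2958 = (4 + sqrt(2)*(I*sqrt(10))) - 2958 = (4 + 2*I*sqrt(5)) - 2958 = -2954 + 2*I*sqrt(5)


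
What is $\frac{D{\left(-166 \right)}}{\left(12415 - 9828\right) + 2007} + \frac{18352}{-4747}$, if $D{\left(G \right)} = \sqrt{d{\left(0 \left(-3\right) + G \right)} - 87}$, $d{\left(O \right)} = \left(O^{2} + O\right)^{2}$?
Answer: $- \frac{18352}{4747} + \frac{\sqrt{750212013}}{4594} \approx 2.0961$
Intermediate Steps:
$d{\left(O \right)} = \left(O + O^{2}\right)^{2}$
$D{\left(G \right)} = \sqrt{-87 + G^{2} \left(1 + G\right)^{2}}$ ($D{\left(G \right)} = \sqrt{\left(0 \left(-3\right) + G\right)^{2} \left(1 + \left(0 \left(-3\right) + G\right)\right)^{2} - 87} = \sqrt{\left(0 + G\right)^{2} \left(1 + \left(0 + G\right)\right)^{2} - 87} = \sqrt{G^{2} \left(1 + G\right)^{2} - 87} = \sqrt{-87 + G^{2} \left(1 + G\right)^{2}}$)
$\frac{D{\left(-166 \right)}}{\left(12415 - 9828\right) + 2007} + \frac{18352}{-4747} = \frac{\sqrt{-87 + \left(-166\right)^{2} \left(1 - 166\right)^{2}}}{\left(12415 - 9828\right) + 2007} + \frac{18352}{-4747} = \frac{\sqrt{-87 + 27556 \left(-165\right)^{2}}}{2587 + 2007} + 18352 \left(- \frac{1}{4747}\right) = \frac{\sqrt{-87 + 27556 \cdot 27225}}{4594} - \frac{18352}{4747} = \sqrt{-87 + 750212100} \cdot \frac{1}{4594} - \frac{18352}{4747} = \sqrt{750212013} \cdot \frac{1}{4594} - \frac{18352}{4747} = \frac{\sqrt{750212013}}{4594} - \frac{18352}{4747} = - \frac{18352}{4747} + \frac{\sqrt{750212013}}{4594}$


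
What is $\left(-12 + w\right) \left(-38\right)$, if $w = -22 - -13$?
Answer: $798$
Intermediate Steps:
$w = -9$ ($w = -22 + 13 = -9$)
$\left(-12 + w\right) \left(-38\right) = \left(-12 - 9\right) \left(-38\right) = \left(-21\right) \left(-38\right) = 798$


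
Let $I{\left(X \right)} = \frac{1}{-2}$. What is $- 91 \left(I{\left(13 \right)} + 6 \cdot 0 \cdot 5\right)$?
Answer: $\frac{91}{2} \approx 45.5$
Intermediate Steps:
$I{\left(X \right)} = - \frac{1}{2}$
$- 91 \left(I{\left(13 \right)} + 6 \cdot 0 \cdot 5\right) = - 91 \left(- \frac{1}{2} + 6 \cdot 0 \cdot 5\right) = - 91 \left(- \frac{1}{2} + 0 \cdot 5\right) = - 91 \left(- \frac{1}{2} + 0\right) = \left(-91\right) \left(- \frac{1}{2}\right) = \frac{91}{2}$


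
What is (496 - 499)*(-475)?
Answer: 1425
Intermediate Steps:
(496 - 499)*(-475) = -3*(-475) = 1425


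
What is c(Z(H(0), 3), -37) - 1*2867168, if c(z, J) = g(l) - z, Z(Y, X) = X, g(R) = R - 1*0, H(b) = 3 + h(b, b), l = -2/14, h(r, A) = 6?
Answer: -20070198/7 ≈ -2.8672e+6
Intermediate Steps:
l = -⅐ (l = -2*1/14 = -⅐ ≈ -0.14286)
H(b) = 9 (H(b) = 3 + 6 = 9)
g(R) = R (g(R) = R + 0 = R)
c(z, J) = -⅐ - z
c(Z(H(0), 3), -37) - 1*2867168 = (-⅐ - 1*3) - 1*2867168 = (-⅐ - 3) - 2867168 = -22/7 - 2867168 = -20070198/7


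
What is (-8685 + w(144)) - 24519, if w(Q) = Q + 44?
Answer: -33016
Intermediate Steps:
w(Q) = 44 + Q
(-8685 + w(144)) - 24519 = (-8685 + (44 + 144)) - 24519 = (-8685 + 188) - 24519 = -8497 - 24519 = -33016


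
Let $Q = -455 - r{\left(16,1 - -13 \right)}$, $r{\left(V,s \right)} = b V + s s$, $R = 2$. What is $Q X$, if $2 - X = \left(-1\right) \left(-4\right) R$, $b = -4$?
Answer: $3522$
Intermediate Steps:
$r{\left(V,s \right)} = s^{2} - 4 V$ ($r{\left(V,s \right)} = - 4 V + s s = - 4 V + s^{2} = s^{2} - 4 V$)
$X = -6$ ($X = 2 - \left(-1\right) \left(-4\right) 2 = 2 - 4 \cdot 2 = 2 - 8 = -6$)
$Q = -587$ ($Q = -455 - \left(\left(1 - -13\right)^{2} - 64\right) = -455 - \left(\left(1 + 13\right)^{2} - 64\right) = -455 - \left(14^{2} - 64\right) = -455 - \left(196 - 64\right) = -455 - 132 = -587$)
$Q X = \left(-587\right) \left(-6\right) = 3522$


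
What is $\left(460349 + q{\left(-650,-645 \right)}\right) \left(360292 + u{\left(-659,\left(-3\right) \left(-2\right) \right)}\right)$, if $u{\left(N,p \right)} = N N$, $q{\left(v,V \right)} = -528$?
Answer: $365361351433$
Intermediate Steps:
$u{\left(N,p \right)} = N^{2}$
$\left(460349 + q{\left(-650,-645 \right)}\right) \left(360292 + u{\left(-659,\left(-3\right) \left(-2\right) \right)}\right) = \left(460349 - 528\right) \left(360292 + \left(-659\right)^{2}\right) = 459821 \left(360292 + 434281\right) = 459821 \cdot 794573 = 365361351433$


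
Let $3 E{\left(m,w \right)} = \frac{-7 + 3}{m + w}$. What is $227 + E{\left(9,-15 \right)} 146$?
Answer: $\frac{2335}{9} \approx 259.44$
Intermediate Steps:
$E{\left(m,w \right)} = - \frac{4}{3 \left(m + w\right)}$ ($E{\left(m,w \right)} = \frac{\left(-7 + 3\right) \frac{1}{m + w}}{3} = \frac{\left(-4\right) \frac{1}{m + w}}{3} = - \frac{4}{3 \left(m + w\right)}$)
$227 + E{\left(9,-15 \right)} 146 = 227 + - \frac{4}{3 \cdot 9 + 3 \left(-15\right)} 146 = 227 + - \frac{4}{27 - 45} \cdot 146 = 227 + - \frac{4}{-18} \cdot 146 = 227 + \left(-4\right) \left(- \frac{1}{18}\right) 146 = 227 + \frac{2}{9} \cdot 146 = 227 + \frac{292}{9} = \frac{2335}{9}$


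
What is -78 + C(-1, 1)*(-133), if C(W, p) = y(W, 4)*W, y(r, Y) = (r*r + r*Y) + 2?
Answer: -211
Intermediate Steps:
y(r, Y) = 2 + r² + Y*r (y(r, Y) = (r² + Y*r) + 2 = 2 + r² + Y*r)
C(W, p) = W*(2 + W² + 4*W) (C(W, p) = (2 + W² + 4*W)*W = W*(2 + W² + 4*W))
-78 + C(-1, 1)*(-133) = -78 - (2 + (-1)² + 4*(-1))*(-133) = -78 - (2 + 1 - 4)*(-133) = -78 - 1*(-1)*(-133) = -78 + 1*(-133) = -78 - 133 = -211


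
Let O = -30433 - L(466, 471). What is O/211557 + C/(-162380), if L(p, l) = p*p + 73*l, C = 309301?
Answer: -111221405017/34352625660 ≈ -3.2376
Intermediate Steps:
L(p, l) = p**2 + 73*l
O = -281972 (O = -30433 - (466**2 + 73*471) = -30433 - (217156 + 34383) = -30433 - 1*251539 = -30433 - 251539 = -281972)
O/211557 + C/(-162380) = -281972/211557 + 309301/(-162380) = -281972*1/211557 + 309301*(-1/162380) = -281972/211557 - 309301/162380 = -111221405017/34352625660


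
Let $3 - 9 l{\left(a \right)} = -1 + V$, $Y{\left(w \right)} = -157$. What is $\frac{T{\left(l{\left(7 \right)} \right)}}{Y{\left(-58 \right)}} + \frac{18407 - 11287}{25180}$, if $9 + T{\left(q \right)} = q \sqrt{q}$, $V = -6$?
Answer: $\frac{67223}{197663} - \frac{10 \sqrt{10}}{4239} \approx 0.33263$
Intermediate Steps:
$l{\left(a \right)} = \frac{10}{9}$ ($l{\left(a \right)} = \frac{1}{3} - \frac{-1 - 6}{9} = \frac{1}{3} - - \frac{7}{9} = \frac{1}{3} + \frac{7}{9} = \frac{10}{9}$)
$T{\left(q \right)} = -9 + q^{\frac{3}{2}}$ ($T{\left(q \right)} = -9 + q \sqrt{q} = -9 + q^{\frac{3}{2}}$)
$\frac{T{\left(l{\left(7 \right)} \right)}}{Y{\left(-58 \right)}} + \frac{18407 - 11287}{25180} = \frac{-9 + \left(\frac{10}{9}\right)^{\frac{3}{2}}}{-157} + \frac{18407 - 11287}{25180} = \left(-9 + \frac{10 \sqrt{10}}{27}\right) \left(- \frac{1}{157}\right) + 7120 \cdot \frac{1}{25180} = \left(\frac{9}{157} - \frac{10 \sqrt{10}}{4239}\right) + \frac{356}{1259} = \frac{67223}{197663} - \frac{10 \sqrt{10}}{4239}$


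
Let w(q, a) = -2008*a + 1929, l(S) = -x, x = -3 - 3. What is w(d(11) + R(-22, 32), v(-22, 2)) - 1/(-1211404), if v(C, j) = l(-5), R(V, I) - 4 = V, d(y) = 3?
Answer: -12258197075/1211404 ≈ -10119.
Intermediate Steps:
x = -6
R(V, I) = 4 + V
l(S) = 6 (l(S) = -1*(-6) = 6)
v(C, j) = 6
w(q, a) = 1929 - 2008*a
w(d(11) + R(-22, 32), v(-22, 2)) - 1/(-1211404) = (1929 - 2008*6) - 1/(-1211404) = (1929 - 12048) - 1*(-1/1211404) = -10119 + 1/1211404 = -12258197075/1211404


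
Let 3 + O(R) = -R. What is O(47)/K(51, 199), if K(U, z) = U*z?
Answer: -50/10149 ≈ -0.0049266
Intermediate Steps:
O(R) = -3 - R
O(47)/K(51, 199) = (-3 - 1*47)/((51*199)) = (-3 - 47)/10149 = -50*1/10149 = -50/10149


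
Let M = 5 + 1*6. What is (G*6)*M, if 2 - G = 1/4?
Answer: 231/2 ≈ 115.50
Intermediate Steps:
G = 7/4 (G = 2 - 1/4 = 2 - 1*¼ = 2 - ¼ = 7/4 ≈ 1.7500)
M = 11 (M = 5 + 6 = 11)
(G*6)*M = ((7/4)*6)*11 = (21/2)*11 = 231/2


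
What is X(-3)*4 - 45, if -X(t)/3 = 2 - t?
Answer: -105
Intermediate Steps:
X(t) = -6 + 3*t (X(t) = -3*(2 - t) = -6 + 3*t)
X(-3)*4 - 45 = (-6 + 3*(-3))*4 - 45 = (-6 - 9)*4 - 45 = -15*4 - 45 = -60 - 45 = -105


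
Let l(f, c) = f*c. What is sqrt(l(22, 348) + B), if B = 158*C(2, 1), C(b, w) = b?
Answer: 2*sqrt(1993) ≈ 89.286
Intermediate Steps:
l(f, c) = c*f
B = 316 (B = 158*2 = 316)
sqrt(l(22, 348) + B) = sqrt(348*22 + 316) = sqrt(7656 + 316) = sqrt(7972) = 2*sqrt(1993)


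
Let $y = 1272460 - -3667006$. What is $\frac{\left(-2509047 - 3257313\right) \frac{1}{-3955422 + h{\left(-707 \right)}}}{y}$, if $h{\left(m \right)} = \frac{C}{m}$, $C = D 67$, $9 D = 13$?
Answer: $\frac{2620810620}{8879872451579683} \approx 2.9514 \cdot 10^{-7}$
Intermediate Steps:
$D = \frac{13}{9}$ ($D = \frac{1}{9} \cdot 13 = \frac{13}{9} \approx 1.4444$)
$C = \frac{871}{9}$ ($C = \frac{13}{9} \cdot 67 = \frac{871}{9} \approx 96.778$)
$h{\left(m \right)} = \frac{871}{9 m}$
$y = 4939466$ ($y = 1272460 + 3667006 = 4939466$)
$\frac{\left(-2509047 - 3257313\right) \frac{1}{-3955422 + h{\left(-707 \right)}}}{y} = \frac{\left(-2509047 - 3257313\right) \frac{1}{-3955422 + \frac{871}{9 \left(-707\right)}}}{4939466} = - \frac{5766360}{-3955422 + \frac{871}{9} \left(- \frac{1}{707}\right)} \frac{1}{4939466} = - \frac{5766360}{-3955422 - \frac{871}{6363}} \cdot \frac{1}{4939466} = - \frac{5766360}{- \frac{25168351057}{6363}} \cdot \frac{1}{4939466} = \left(-5766360\right) \left(- \frac{6363}{25168351057}\right) \frac{1}{4939466} = \frac{36691348680}{25168351057} \cdot \frac{1}{4939466} = \frac{2620810620}{8879872451579683}$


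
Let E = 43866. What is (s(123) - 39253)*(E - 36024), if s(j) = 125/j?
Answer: -12620376316/41 ≈ -3.0781e+8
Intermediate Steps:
(s(123) - 39253)*(E - 36024) = (125/123 - 39253)*(43866 - 36024) = (125*(1/123) - 39253)*7842 = (125/123 - 39253)*7842 = -4827994/123*7842 = -12620376316/41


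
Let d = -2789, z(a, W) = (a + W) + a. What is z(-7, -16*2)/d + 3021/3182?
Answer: 8571941/8874598 ≈ 0.96590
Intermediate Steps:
z(a, W) = W + 2*a (z(a, W) = (W + a) + a = W + 2*a)
z(-7, -16*2)/d + 3021/3182 = (-16*2 + 2*(-7))/(-2789) + 3021/3182 = (-32 - 14)*(-1/2789) + 3021*(1/3182) = -46*(-1/2789) + 3021/3182 = 46/2789 + 3021/3182 = 8571941/8874598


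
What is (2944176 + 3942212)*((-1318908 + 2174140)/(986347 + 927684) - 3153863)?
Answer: -5938615104776265164/273433 ≈ -2.1719e+13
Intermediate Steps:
(2944176 + 3942212)*((-1318908 + 2174140)/(986347 + 927684) - 3153863) = 6886388*(855232/1914031 - 3153863) = 6886388*(855232*(1/1914031) - 3153863) = 6886388*(122176/273433 - 3153863) = 6886388*(-862370099503/273433) = -5938615104776265164/273433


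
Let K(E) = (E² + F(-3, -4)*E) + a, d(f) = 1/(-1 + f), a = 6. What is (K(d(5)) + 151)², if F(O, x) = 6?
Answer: 6436369/256 ≈ 25142.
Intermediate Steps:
K(E) = 6 + E² + 6*E (K(E) = (E² + 6*E) + 6 = 6 + E² + 6*E)
(K(d(5)) + 151)² = ((6 + (1/(-1 + 5))² + 6/(-1 + 5)) + 151)² = ((6 + (1/4)² + 6/4) + 151)² = ((6 + (¼)² + 6*(¼)) + 151)² = ((6 + 1/16 + 3/2) + 151)² = (121/16 + 151)² = (2537/16)² = 6436369/256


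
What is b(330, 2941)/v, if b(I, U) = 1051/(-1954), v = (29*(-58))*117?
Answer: 1051/384535476 ≈ 2.7332e-6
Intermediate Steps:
v = -196794 (v = -1682*117 = -196794)
b(I, U) = -1051/1954 (b(I, U) = 1051*(-1/1954) = -1051/1954)
b(330, 2941)/v = -1051/1954/(-196794) = -1051/1954*(-1/196794) = 1051/384535476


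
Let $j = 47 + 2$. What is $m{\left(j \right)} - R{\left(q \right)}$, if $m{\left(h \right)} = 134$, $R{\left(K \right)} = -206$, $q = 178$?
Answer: $340$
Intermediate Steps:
$j = 49$
$m{\left(j \right)} - R{\left(q \right)} = 134 - -206 = 134 + 206 = 340$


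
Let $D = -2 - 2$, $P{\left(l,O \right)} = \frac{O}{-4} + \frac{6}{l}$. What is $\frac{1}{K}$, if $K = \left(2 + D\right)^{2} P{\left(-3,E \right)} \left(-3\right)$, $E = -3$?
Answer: $\frac{1}{15} \approx 0.066667$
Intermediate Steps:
$P{\left(l,O \right)} = \frac{6}{l} - \frac{O}{4}$ ($P{\left(l,O \right)} = O \left(- \frac{1}{4}\right) + \frac{6}{l} = - \frac{O}{4} + \frac{6}{l} = \frac{6}{l} - \frac{O}{4}$)
$D = -4$
$K = 15$ ($K = \left(2 - 4\right)^{2} \left(\frac{6}{-3} - - \frac{3}{4}\right) \left(-3\right) = \left(-2\right)^{2} \left(6 \left(- \frac{1}{3}\right) + \frac{3}{4}\right) \left(-3\right) = 4 \left(-2 + \frac{3}{4}\right) \left(-3\right) = 4 \left(- \frac{5}{4}\right) \left(-3\right) = \left(-5\right) \left(-3\right) = 15$)
$\frac{1}{K} = \frac{1}{15}$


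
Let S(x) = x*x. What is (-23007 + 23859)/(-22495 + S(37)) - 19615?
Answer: -69064557/3521 ≈ -19615.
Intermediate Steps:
S(x) = x**2
(-23007 + 23859)/(-22495 + S(37)) - 19615 = (-23007 + 23859)/(-22495 + 37**2) - 19615 = 852/(-22495 + 1369) - 19615 = 852/(-21126) - 19615 = 852*(-1/21126) - 19615 = -142/3521 - 19615 = -69064557/3521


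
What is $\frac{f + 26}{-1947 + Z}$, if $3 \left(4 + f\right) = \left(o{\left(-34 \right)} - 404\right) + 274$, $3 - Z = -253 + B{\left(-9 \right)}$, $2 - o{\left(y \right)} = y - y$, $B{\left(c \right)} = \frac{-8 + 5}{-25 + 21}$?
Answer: $\frac{248}{20301} \approx 0.012216$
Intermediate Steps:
$B{\left(c \right)} = \frac{3}{4}$ ($B{\left(c \right)} = - \frac{3}{-4} = \left(-3\right) \left(- \frac{1}{4}\right) = \frac{3}{4}$)
$o{\left(y \right)} = 2$ ($o{\left(y \right)} = 2 - \left(y - y\right) = 2 - 0 = 2 + 0 = 2$)
$Z = \frac{1021}{4}$ ($Z = 3 - \left(-253 + \frac{3}{4}\right) = 3 - - \frac{1009}{4} = 3 + \frac{1009}{4} = \frac{1021}{4} \approx 255.25$)
$f = - \frac{140}{3}$ ($f = -4 + \frac{\left(2 - 404\right) + 274}{3} = -4 + \frac{-402 + 274}{3} = -4 + \frac{1}{3} \left(-128\right) = -4 - \frac{128}{3} = - \frac{140}{3} \approx -46.667$)
$\frac{f + 26}{-1947 + Z} = \frac{- \frac{140}{3} + 26}{-1947 + \frac{1021}{4}} = - \frac{62}{3 \left(- \frac{6767}{4}\right)} = \left(- \frac{62}{3}\right) \left(- \frac{4}{6767}\right) = \frac{248}{20301}$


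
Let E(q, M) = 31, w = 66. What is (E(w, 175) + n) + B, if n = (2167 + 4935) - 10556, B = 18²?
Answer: -3099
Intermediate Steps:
B = 324
n = -3454 (n = 7102 - 10556 = -3454)
(E(w, 175) + n) + B = (31 - 3454) + 324 = -3423 + 324 = -3099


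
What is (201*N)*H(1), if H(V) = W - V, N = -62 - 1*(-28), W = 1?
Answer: 0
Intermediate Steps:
N = -34 (N = -62 + 28 = -34)
H(V) = 1 - V
(201*N)*H(1) = (201*(-34))*(1 - 1*1) = -6834*(1 - 1) = -6834*0 = 0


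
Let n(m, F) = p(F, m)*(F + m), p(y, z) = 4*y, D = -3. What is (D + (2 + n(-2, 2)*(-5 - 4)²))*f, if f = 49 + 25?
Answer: -74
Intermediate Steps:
f = 74
n(m, F) = 4*F*(F + m) (n(m, F) = (4*F)*(F + m) = 4*F*(F + m))
(D + (2 + n(-2, 2)*(-5 - 4)²))*f = (-3 + (2 + (4*2*(2 - 2))*(-5 - 4)²))*74 = (-3 + (2 + (4*2*0)*(-9)²))*74 = (-3 + (2 + 0*81))*74 = (-3 + (2 + 0))*74 = (-3 + 2)*74 = -1*74 = -74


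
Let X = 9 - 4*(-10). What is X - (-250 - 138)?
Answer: 437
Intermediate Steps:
X = 49 (X = 9 + 40 = 49)
X - (-250 - 138) = 49 - (-250 - 138) = 49 - 1*(-388) = 49 + 388 = 437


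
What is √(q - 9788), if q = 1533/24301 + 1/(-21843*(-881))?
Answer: 28*I*√303359268715222967322702/155880246861 ≈ 98.934*I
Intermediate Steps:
q = 29500590340/467640740583 (q = 1533*(1/24301) - 1/21843*(-1/881) = 1533/24301 + 1/19243683 = 29500590340/467640740583 ≈ 0.063084)
√(q - 9788) = √(29500590340/467640740583 - 9788) = √(-4577238068236064/467640740583) = 28*I*√303359268715222967322702/155880246861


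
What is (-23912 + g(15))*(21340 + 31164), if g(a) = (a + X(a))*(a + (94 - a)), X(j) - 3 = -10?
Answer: -1215992640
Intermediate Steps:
X(j) = -7 (X(j) = 3 - 10 = -7)
g(a) = -658 + 94*a (g(a) = (a - 7)*(a + (94 - a)) = (-7 + a)*94 = -658 + 94*a)
(-23912 + g(15))*(21340 + 31164) = (-23912 + (-658 + 94*15))*(21340 + 31164) = (-23912 + (-658 + 1410))*52504 = (-23912 + 752)*52504 = -23160*52504 = -1215992640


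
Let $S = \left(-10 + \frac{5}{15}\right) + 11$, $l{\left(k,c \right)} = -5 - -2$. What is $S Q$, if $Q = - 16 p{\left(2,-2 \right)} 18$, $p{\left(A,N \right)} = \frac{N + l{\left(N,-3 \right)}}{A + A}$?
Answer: $480$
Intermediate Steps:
$l{\left(k,c \right)} = -3$ ($l{\left(k,c \right)} = -5 + 2 = -3$)
$p{\left(A,N \right)} = \frac{-3 + N}{2 A}$ ($p{\left(A,N \right)} = \frac{N - 3}{A + A} = \frac{-3 + N}{2 A}$)
$Q = 360$ ($Q = - 16 \frac{-3 - 2}{2 \cdot 2} \cdot 18 = - 16 \cdot \frac{1}{2} \cdot \frac{1}{2} \left(-5\right) 18 = \left(-16\right) \left(- \frac{5}{4}\right) 18 = 20 \cdot 18 = 360$)
$S = \frac{4}{3}$ ($S = \left(-10 + 5 \cdot \frac{1}{15}\right) + 11 = \left(-10 + \frac{1}{3}\right) + 11 = - \frac{29}{3} + 11 = \frac{4}{3} \approx 1.3333$)
$S Q = \frac{4}{3} \cdot 360 = 480$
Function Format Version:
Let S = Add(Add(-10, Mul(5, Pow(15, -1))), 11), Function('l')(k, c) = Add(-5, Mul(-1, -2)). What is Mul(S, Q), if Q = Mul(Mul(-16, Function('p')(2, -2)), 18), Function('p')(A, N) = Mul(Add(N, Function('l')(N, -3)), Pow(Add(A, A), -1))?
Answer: 480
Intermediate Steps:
Function('l')(k, c) = -3 (Function('l')(k, c) = Add(-5, 2) = -3)
Function('p')(A, N) = Mul(Rational(1, 2), Pow(A, -1), Add(-3, N)) (Function('p')(A, N) = Mul(Add(N, -3), Pow(Add(A, A), -1)) = Mul(Add(-3, N), Pow(Mul(2, A), -1)) = Mul(Add(-3, N), Mul(Rational(1, 2), Pow(A, -1))) = Mul(Rational(1, 2), Pow(A, -1), Add(-3, N)))
Q = 360 (Q = Mul(Mul(-16, Mul(Rational(1, 2), Pow(2, -1), Add(-3, -2))), 18) = Mul(Mul(-16, Mul(Rational(1, 2), Rational(1, 2), -5)), 18) = Mul(Mul(-16, Rational(-5, 4)), 18) = Mul(20, 18) = 360)
S = Rational(4, 3) (S = Add(Add(-10, Mul(5, Rational(1, 15))), 11) = Add(Add(-10, Rational(1, 3)), 11) = Add(Rational(-29, 3), 11) = Rational(4, 3) ≈ 1.3333)
Mul(S, Q) = Mul(Rational(4, 3), 360) = 480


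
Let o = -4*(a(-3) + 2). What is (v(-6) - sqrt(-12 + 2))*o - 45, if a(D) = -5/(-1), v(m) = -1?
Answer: -17 + 28*I*sqrt(10) ≈ -17.0 + 88.544*I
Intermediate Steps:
a(D) = 5 (a(D) = -5*(-1) = 5)
o = -28 (o = -4*(5 + 2) = -4*7 = -28)
(v(-6) - sqrt(-12 + 2))*o - 45 = (-1 - sqrt(-12 + 2))*(-28) - 45 = (-1 - sqrt(-10))*(-28) - 45 = (-1 - I*sqrt(10))*(-28) - 45 = (28 + 28*I*sqrt(10)) - 45 = -17 + 28*I*sqrt(10)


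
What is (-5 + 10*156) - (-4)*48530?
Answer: 195675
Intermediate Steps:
(-5 + 10*156) - (-4)*48530 = (-5 + 1560) - 1*(-194120) = 1555 + 194120 = 195675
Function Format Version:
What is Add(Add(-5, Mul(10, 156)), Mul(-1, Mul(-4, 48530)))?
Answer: 195675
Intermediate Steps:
Add(Add(-5, Mul(10, 156)), Mul(-1, Mul(-4, 48530))) = Add(Add(-5, 1560), Mul(-1, -194120)) = Add(1555, 194120) = 195675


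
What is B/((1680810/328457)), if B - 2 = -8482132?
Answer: -278601497341/168081 ≈ -1.6575e+6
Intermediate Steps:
B = -8482130 (B = 2 - 8482132 = -8482130)
B/((1680810/328457)) = -8482130/(1680810/328457) = -8482130/(1680810*(1/328457)) = -8482130/1680810/328457 = -8482130*328457/1680810 = -278601497341/168081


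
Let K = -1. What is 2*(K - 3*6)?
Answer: -38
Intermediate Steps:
2*(K - 3*6) = 2*(-1 - 3*6) = 2*(-1 - 18) = 2*(-19) = -38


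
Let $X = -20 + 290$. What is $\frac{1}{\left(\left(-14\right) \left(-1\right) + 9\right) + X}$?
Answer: $\frac{1}{293} \approx 0.003413$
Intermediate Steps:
$X = 270$
$\frac{1}{\left(\left(-14\right) \left(-1\right) + 9\right) + X} = \frac{1}{\left(\left(-14\right) \left(-1\right) + 9\right) + 270} = \frac{1}{\left(14 + 9\right) + 270} = \frac{1}{23 + 270} = \frac{1}{293}$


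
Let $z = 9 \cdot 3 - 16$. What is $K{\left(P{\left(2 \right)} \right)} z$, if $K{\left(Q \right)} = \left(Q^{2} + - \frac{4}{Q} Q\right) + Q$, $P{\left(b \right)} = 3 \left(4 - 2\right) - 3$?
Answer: $88$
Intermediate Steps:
$P{\left(b \right)} = 3$ ($P{\left(b \right)} = 3 \cdot 2 - 3 = 6 - 3 = 3$)
$K{\left(Q \right)} = -4 + Q + Q^{2}$ ($K{\left(Q \right)} = \left(Q^{2} - 4\right) + Q = \left(-4 + Q^{2}\right) + Q = -4 + Q + Q^{2}$)
$z = 11$ ($z = 27 - 16 = 11$)
$K{\left(P{\left(2 \right)} \right)} z = \left(-4 + 3 + 3^{2}\right) 11 = \left(-4 + 3 + 9\right) 11 = 8 \cdot 11 = 88$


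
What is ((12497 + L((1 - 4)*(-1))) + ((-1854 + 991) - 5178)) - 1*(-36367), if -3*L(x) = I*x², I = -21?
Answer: 42886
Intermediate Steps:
L(x) = 7*x² (L(x) = -(-7)*x² = 7*x²)
((12497 + L((1 - 4)*(-1))) + ((-1854 + 991) - 5178)) - 1*(-36367) = ((12497 + 7*((1 - 4)*(-1))²) + ((-1854 + 991) - 5178)) - 1*(-36367) = ((12497 + 7*(-3*(-1))²) + (-863 - 5178)) + 36367 = ((12497 + 7*3²) - 6041) + 36367 = ((12497 + 7*9) - 6041) + 36367 = ((12497 + 63) - 6041) + 36367 = (12560 - 6041) + 36367 = 6519 + 36367 = 42886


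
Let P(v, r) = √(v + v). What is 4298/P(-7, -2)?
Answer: -307*I*√14 ≈ -1148.7*I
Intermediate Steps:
P(v, r) = √2*√v (P(v, r) = √(2*v) = √2*√v)
4298/P(-7, -2) = 4298/((√2*√(-7))) = 4298/((√2*(I*√7))) = 4298/((I*√14)) = 4298*(-I*√14/14) = -307*I*√14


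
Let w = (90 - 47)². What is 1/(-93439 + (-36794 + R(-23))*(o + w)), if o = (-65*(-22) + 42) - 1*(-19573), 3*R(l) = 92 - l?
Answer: -3/2524733015 ≈ -1.1882e-9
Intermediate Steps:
R(l) = 92/3 - l/3 (R(l) = (92 - l)/3 = 92/3 - l/3)
w = 1849 (w = 43² = 1849)
o = 21045 (o = (1430 + 42) + 19573 = 1472 + 19573 = 21045)
1/(-93439 + (-36794 + R(-23))*(o + w)) = 1/(-93439 + (-36794 + (92/3 - ⅓*(-23)))*(21045 + 1849)) = 1/(-93439 + (-36794 + (92/3 + 23/3))*22894) = 1/(-93439 + (-36794 + 115/3)*22894) = 1/(-93439 - 110267/3*22894) = 1/(-93439 - 2524452698/3) = 1/(-2524733015/3) = -3/2524733015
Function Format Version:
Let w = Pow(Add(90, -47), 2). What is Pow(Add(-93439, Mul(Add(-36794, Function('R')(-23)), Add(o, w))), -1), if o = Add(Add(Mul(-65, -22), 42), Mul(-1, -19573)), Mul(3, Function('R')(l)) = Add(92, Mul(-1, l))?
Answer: Rational(-3, 2524733015) ≈ -1.1882e-9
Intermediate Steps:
Function('R')(l) = Add(Rational(92, 3), Mul(Rational(-1, 3), l)) (Function('R')(l) = Mul(Rational(1, 3), Add(92, Mul(-1, l))) = Add(Rational(92, 3), Mul(Rational(-1, 3), l)))
w = 1849 (w = Pow(43, 2) = 1849)
o = 21045 (o = Add(Add(1430, 42), 19573) = Add(1472, 19573) = 21045)
Pow(Add(-93439, Mul(Add(-36794, Function('R')(-23)), Add(o, w))), -1) = Pow(Add(-93439, Mul(Add(-36794, Add(Rational(92, 3), Mul(Rational(-1, 3), -23))), Add(21045, 1849))), -1) = Pow(Add(-93439, Mul(Add(-36794, Add(Rational(92, 3), Rational(23, 3))), 22894)), -1) = Pow(Add(-93439, Mul(Add(-36794, Rational(115, 3)), 22894)), -1) = Pow(Add(-93439, Mul(Rational(-110267, 3), 22894)), -1) = Pow(Add(-93439, Rational(-2524452698, 3)), -1) = Pow(Rational(-2524733015, 3), -1) = Rational(-3, 2524733015)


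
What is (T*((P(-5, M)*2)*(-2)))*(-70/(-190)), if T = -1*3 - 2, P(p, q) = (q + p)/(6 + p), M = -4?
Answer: -1260/19 ≈ -66.316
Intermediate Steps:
P(p, q) = (p + q)/(6 + p)
T = -5 (T = -3 - 2 = -5)
(T*((P(-5, M)*2)*(-2)))*(-70/(-190)) = (-5*((-5 - 4)/(6 - 5))*2*(-2))*(-70/(-190)) = (-5*(-9/1)*2*(-2))*(-70*(-1/190)) = -5*(1*(-9))*2*(-2)*(7/19) = -5*(-9*2)*(-2)*(7/19) = -(-90)*(-2)*(7/19) = -5*36*(7/19) = -180*7/19 = -1260/19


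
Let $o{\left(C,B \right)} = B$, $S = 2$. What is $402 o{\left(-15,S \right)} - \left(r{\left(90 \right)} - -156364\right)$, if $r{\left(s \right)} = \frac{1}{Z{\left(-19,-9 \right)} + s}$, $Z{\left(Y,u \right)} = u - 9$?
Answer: $- \frac{11200321}{72} \approx -1.5556 \cdot 10^{5}$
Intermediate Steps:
$Z{\left(Y,u \right)} = -9 + u$ ($Z{\left(Y,u \right)} = u - 9 = -9 + u$)
$r{\left(s \right)} = \frac{1}{-18 + s}$ ($r{\left(s \right)} = \frac{1}{\left(-9 - 9\right) + s} = \frac{1}{-18 + s}$)
$402 o{\left(-15,S \right)} - \left(r{\left(90 \right)} - -156364\right) = 402 \cdot 2 - \left(\frac{1}{-18 + 90} - -156364\right) = 804 - \left(\frac{1}{72} + 156364\right) = 804 - \frac{11258209}{72} = - \frac{11200321}{72}$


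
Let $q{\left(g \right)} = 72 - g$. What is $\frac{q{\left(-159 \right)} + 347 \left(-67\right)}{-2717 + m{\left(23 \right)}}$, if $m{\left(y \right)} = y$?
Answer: $\frac{11509}{1347} \approx 8.5442$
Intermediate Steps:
$\frac{q{\left(-159 \right)} + 347 \left(-67\right)}{-2717 + m{\left(23 \right)}} = \frac{\left(72 - -159\right) + 347 \left(-67\right)}{-2717 + 23} = \frac{\left(72 + 159\right) - 23249}{-2694} = \left(231 - 23249\right) \left(- \frac{1}{2694}\right) = \left(-23018\right) \left(- \frac{1}{2694}\right) = \frac{11509}{1347}$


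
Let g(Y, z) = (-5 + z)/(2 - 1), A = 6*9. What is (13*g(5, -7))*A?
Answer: -8424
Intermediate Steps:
A = 54
g(Y, z) = -5 + z (g(Y, z) = (-5 + z)/1 = (-5 + z)*1 = -5 + z)
(13*g(5, -7))*A = (13*(-5 - 7))*54 = (13*(-12))*54 = -156*54 = -8424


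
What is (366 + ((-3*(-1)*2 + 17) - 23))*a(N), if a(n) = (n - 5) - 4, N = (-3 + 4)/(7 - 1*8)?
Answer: -3660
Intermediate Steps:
N = -1 (N = 1/(7 - 8) = 1/(-1) = 1*(-1) = -1)
a(n) = -9 + n (a(n) = (-5 + n) - 4 = -9 + n)
(366 + ((-3*(-1)*2 + 17) - 23))*a(N) = (366 + ((-3*(-1)*2 + 17) - 23))*(-9 - 1) = (366 + ((3*2 + 17) - 23))*(-10) = (366 + ((6 + 17) - 23))*(-10) = (366 + (23 - 23))*(-10) = (366 + 0)*(-10) = 366*(-10) = -3660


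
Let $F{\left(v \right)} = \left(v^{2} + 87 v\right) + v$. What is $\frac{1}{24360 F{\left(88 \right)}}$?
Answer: $\frac{1}{377287680} \approx 2.6505 \cdot 10^{-9}$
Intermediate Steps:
$F{\left(v \right)} = v^{2} + 88 v$
$\frac{1}{24360 F{\left(88 \right)}} = \frac{1}{24360 \cdot 88 \left(88 + 88\right)} = \frac{1}{24360 \cdot 88 \cdot 176} = \frac{1}{24360 \cdot 15488} = \frac{1}{24360} \cdot \frac{1}{15488} = \frac{1}{377287680}$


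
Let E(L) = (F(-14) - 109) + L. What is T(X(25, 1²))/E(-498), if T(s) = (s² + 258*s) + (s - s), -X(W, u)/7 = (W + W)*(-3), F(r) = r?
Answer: -152600/69 ≈ -2211.6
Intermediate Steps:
X(W, u) = 42*W (X(W, u) = -7*(W + W)*(-3) = -7*2*W*(-3) = -(-42)*W = 42*W)
E(L) = -123 + L (E(L) = (-14 - 109) + L = -123 + L)
T(s) = s² + 258*s (T(s) = (s² + 258*s) + 0 = s² + 258*s)
T(X(25, 1²))/E(-498) = ((42*25)*(258 + 42*25))/(-123 - 498) = (1050*(258 + 1050))/(-621) = (1050*1308)*(-1/621) = 1373400*(-1/621) = -152600/69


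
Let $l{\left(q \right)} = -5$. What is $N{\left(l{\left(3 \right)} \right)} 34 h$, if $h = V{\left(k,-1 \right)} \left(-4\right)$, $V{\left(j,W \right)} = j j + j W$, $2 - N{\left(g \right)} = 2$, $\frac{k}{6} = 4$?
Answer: $0$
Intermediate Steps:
$k = 24$ ($k = 6 \cdot 4 = 24$)
$N{\left(g \right)} = 0$ ($N{\left(g \right)} = 2 - 2 = 0$)
$V{\left(j,W \right)} = j^{2} + W j$
$h = -2208$ ($h = 24 \left(-1 + 24\right) \left(-4\right) = 24 \cdot 23 \left(-4\right) = 552 \left(-4\right) = -2208$)
$N{\left(l{\left(3 \right)} \right)} 34 h = 0 \cdot 34 \left(-2208\right) = 0 \left(-2208\right) = 0$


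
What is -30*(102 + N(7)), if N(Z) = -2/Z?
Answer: -21360/7 ≈ -3051.4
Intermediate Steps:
-30*(102 + N(7)) = -30*(102 - 2/7) = -30*712/7 = -21360/7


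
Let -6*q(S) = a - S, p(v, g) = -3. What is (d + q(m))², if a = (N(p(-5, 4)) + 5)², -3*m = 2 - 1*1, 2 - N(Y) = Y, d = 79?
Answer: 1256641/324 ≈ 3878.5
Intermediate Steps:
N(Y) = 2 - Y
m = -⅓ (m = -(2 - 1*1)/3 = -(2 - 1)/3 = -⅓*1 = -⅓ ≈ -0.33333)
a = 100 (a = ((2 - 1*(-3)) + 5)² = ((2 + 3) + 5)² = (5 + 5)² = 10² = 100)
q(S) = -50/3 + S/6 (q(S) = -(100 - S)/6 = -50/3 + S/6)
(d + q(m))² = (79 + (-50/3 + (⅙)*(-⅓)))² = (79 + (-50/3 - 1/18))² = (79 - 301/18)² = (1121/18)² = 1256641/324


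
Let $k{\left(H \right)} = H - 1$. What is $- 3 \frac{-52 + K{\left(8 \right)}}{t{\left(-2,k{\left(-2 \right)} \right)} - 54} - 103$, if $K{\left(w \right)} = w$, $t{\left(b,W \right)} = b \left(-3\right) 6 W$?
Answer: $- \frac{2803}{27} \approx -103.81$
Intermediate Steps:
$k{\left(H \right)} = -1 + H$ ($k{\left(H \right)} = H - 1 = -1 + H$)
$t{\left(b,W \right)} = - 18 W b$ ($t{\left(b,W \right)} = - 3 b 6 W = - 18 W b$)
$- 3 \frac{-52 + K{\left(8 \right)}}{t{\left(-2,k{\left(-2 \right)} \right)} - 54} - 103 = - 3 \frac{-52 + 8}{\left(-18\right) \left(-1 - 2\right) \left(-2\right) - 54} - 103 = - 3 \left(- \frac{44}{\left(-18\right) \left(-3\right) \left(-2\right) - 54}\right) - 103 = - 3 \left(- \frac{44}{-108 - 54}\right) - 103 = - 3 \left(- \frac{44}{-162}\right) - 103 = - 3 \left(\left(-44\right) \left(- \frac{1}{162}\right)\right) - 103 = \left(-3\right) \frac{22}{81} - 103 = - \frac{22}{27} - 103 = - \frac{2803}{27}$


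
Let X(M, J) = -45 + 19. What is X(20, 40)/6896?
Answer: -13/3448 ≈ -0.0037703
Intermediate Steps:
X(M, J) = -26
X(20, 40)/6896 = -26/6896 = -26*1/6896 = -13/3448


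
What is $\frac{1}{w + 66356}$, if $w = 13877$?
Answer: $\frac{1}{80233} \approx 1.2464 \cdot 10^{-5}$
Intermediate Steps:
$\frac{1}{w + 66356} = \frac{1}{13877 + 66356} = \frac{1}{80233}$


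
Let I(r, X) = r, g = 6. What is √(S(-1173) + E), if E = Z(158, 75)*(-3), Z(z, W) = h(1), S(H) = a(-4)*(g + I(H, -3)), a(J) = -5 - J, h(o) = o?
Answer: 2*√291 ≈ 34.117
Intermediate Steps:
S(H) = -6 - H (S(H) = (-5 - 1*(-4))*(6 + H) = (-5 + 4)*(6 + H) = -(6 + H) = -6 - H)
Z(z, W) = 1
E = -3 (E = 1*(-3) = -3)
√(S(-1173) + E) = √((-6 - 1*(-1173)) - 3) = √((-6 + 1173) - 3) = √(1167 - 3) = √1164 = 2*√291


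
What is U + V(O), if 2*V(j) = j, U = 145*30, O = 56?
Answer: 4378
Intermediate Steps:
U = 4350
V(j) = j/2
U + V(O) = 4350 + (1/2)*56 = 4350 + 28 = 4378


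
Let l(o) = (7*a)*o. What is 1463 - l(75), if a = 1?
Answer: 938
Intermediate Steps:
l(o) = 7*o (l(o) = (7*1)*o = 7*o)
1463 - l(75) = 1463 - 7*75 = 1463 - 1*525 = 1463 - 525 = 938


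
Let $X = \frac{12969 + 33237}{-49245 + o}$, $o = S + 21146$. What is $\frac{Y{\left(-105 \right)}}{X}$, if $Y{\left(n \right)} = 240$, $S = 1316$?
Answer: $- \frac{1071320}{7701} \approx -139.11$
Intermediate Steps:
$o = 22462$ ($o = 1316 + 21146 = 22462$)
$X = - \frac{46206}{26783}$ ($X = \frac{12969 + 33237}{-49245 + 22462} = \frac{46206}{-26783} = 46206 \left(- \frac{1}{26783}\right) = - \frac{46206}{26783} \approx -1.7252$)
$\frac{Y{\left(-105 \right)}}{X} = \frac{240}{- \frac{46206}{26783}} = 240 \left(- \frac{26783}{46206}\right) = - \frac{1071320}{7701}$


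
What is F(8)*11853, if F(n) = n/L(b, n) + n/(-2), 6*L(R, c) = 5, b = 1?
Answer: 331884/5 ≈ 66377.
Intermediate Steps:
L(R, c) = 5/6 (L(R, c) = (1/6)*5 = 5/6)
F(n) = 7*n/10 (F(n) = n/(5/6) + n/(-2) = n*(6/5) + n*(-1/2) = 6*n/5 - n/2 = 7*n/10)
F(8)*11853 = ((7/10)*8)*11853 = (28/5)*11853 = 331884/5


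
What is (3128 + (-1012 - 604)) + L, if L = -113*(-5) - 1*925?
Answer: 1152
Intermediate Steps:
L = -360 (L = 565 - 925 = -360)
(3128 + (-1012 - 604)) + L = (3128 + (-1012 - 604)) - 360 = (3128 - 1616) - 360 = 1512 - 360 = 1152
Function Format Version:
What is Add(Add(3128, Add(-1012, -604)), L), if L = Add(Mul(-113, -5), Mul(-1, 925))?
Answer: 1152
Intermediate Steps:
L = -360 (L = Add(565, -925) = -360)
Add(Add(3128, Add(-1012, -604)), L) = Add(Add(3128, Add(-1012, -604)), -360) = Add(Add(3128, -1616), -360) = Add(1512, -360) = 1152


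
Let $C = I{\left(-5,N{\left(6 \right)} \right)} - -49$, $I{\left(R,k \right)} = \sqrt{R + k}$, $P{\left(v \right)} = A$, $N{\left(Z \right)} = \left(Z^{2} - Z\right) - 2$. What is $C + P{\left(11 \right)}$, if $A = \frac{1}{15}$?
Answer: $\frac{736}{15} + \sqrt{23} \approx 53.862$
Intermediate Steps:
$A = \frac{1}{15} \approx 0.066667$
$N{\left(Z \right)} = -2 + Z^{2} - Z$
$P{\left(v \right)} = \frac{1}{15}$
$C = 49 + \sqrt{23}$ ($C = \sqrt{-5 - \left(8 - 36\right)} - -49 = \sqrt{-5 - -28} + 49 = \sqrt{-5 + 28} + 49 = \sqrt{23} + 49 = 49 + \sqrt{23} \approx 53.796$)
$C + P{\left(11 \right)} = \left(49 + \sqrt{23}\right) + \frac{1}{15} = \frac{736}{15} + \sqrt{23}$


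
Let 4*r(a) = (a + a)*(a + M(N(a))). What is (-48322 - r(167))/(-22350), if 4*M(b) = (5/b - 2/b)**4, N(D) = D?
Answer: 773343786399/277584794800 ≈ 2.7860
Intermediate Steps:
M(b) = 81/(4*b**4) (M(b) = (5/b - 2/b)**4/4 = (3/b)**4/4 = (81/b**4)/4 = 81/(4*b**4))
r(a) = a*(a + 81/(4*a**4))/2 (r(a) = ((a + a)*(a + 81/(4*a**4)))/4 = ((2*a)*(a + 81/(4*a**4)))/4 = (2*a*(a + 81/(4*a**4)))/4 = a*(a + 81/(4*a**4))/2)
(-48322 - r(167))/(-22350) = (-48322 - (81 + 4*167**5)/(8*167**3))/(-22350) = (-48322 - (81 + 4*129891985607)/(8*4657463))*(-1/22350) = (-48322 - (81 + 519567942428)/(8*4657463))*(-1/22350) = (-48322 - 519567942509/(8*4657463))*(-1/22350) = (-48322 - 1*519567942509/37259704)*(-1/22350) = (-48322 - 519567942509/37259704)*(-1/22350) = -2320031359197/37259704*(-1/22350) = 773343786399/277584794800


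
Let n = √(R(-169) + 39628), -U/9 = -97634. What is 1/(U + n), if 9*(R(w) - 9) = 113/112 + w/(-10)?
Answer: 1476226080/1297168647258977 - 4*√6992317815/1297168647258977 ≈ 1.1378e-6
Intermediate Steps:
R(w) = 9185/1008 - w/90 (R(w) = 9 + (113/112 + w/(-10))/9 = 9 + (113*(1/112) + w*(-⅒))/9 = 9 + (113/112 - w/10)/9 = 9 + (113/1008 - w/90) = 9185/1008 - w/90)
U = 878706 (U = -9*(-97634) = 878706)
n = √6992317815/420 (n = √((9185/1008 - 1/90*(-169)) + 39628) = √((9185/1008 + 169/90) + 39628) = √(18463/1680 + 39628) = √(66593503/1680) = √6992317815/420 ≈ 199.10)
1/(U + n) = 1/(878706 + √6992317815/420)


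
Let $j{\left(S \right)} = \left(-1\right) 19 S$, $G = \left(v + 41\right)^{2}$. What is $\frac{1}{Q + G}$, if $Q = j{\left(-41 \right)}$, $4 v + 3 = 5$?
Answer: $\frac{4}{10005} \approx 0.0003998$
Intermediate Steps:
$v = \frac{1}{2}$ ($v = - \frac{3}{4} + \frac{1}{4} \cdot 5 = - \frac{3}{4} + \frac{5}{4} = \frac{1}{2} \approx 0.5$)
$G = \frac{6889}{4}$ ($G = \left(\frac{1}{2} + 41\right)^{2} = \left(\frac{83}{2}\right)^{2} = \frac{6889}{4} \approx 1722.3$)
$j{\left(S \right)} = - 19 S$
$Q = 779$ ($Q = \left(-19\right) \left(-41\right) = 779$)
$\frac{1}{Q + G} = \frac{1}{779 + \frac{6889}{4}} = \frac{1}{\frac{10005}{4}} = \frac{4}{10005}$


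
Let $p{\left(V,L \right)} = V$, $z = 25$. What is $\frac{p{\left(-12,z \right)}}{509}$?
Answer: $- \frac{12}{509} \approx -0.023576$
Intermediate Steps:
$\frac{p{\left(-12,z \right)}}{509} = - \frac{12}{509}$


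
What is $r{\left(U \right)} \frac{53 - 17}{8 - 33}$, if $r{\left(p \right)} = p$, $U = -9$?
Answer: $\frac{324}{25} \approx 12.96$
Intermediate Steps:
$r{\left(U \right)} \frac{53 - 17}{8 - 33} = - 9 \frac{53 - 17}{8 - 33} = - 9 \frac{36}{-25} = - 9 \cdot 36 \left(- \frac{1}{25}\right) = \left(-9\right) \left(- \frac{36}{25}\right) = \frac{324}{25}$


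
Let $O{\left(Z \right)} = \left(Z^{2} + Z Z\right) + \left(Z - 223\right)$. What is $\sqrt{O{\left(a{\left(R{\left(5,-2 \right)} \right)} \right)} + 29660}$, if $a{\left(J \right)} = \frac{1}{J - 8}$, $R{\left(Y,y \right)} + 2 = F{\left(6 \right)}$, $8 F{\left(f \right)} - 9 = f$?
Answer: $\frac{\sqrt{124370933}}{65} \approx 171.57$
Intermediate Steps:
$F{\left(f \right)} = \frac{9}{8} + \frac{f}{8}$
$R{\left(Y,y \right)} = - \frac{1}{8}$ ($R{\left(Y,y \right)} = -2 + \left(\frac{9}{8} + \frac{1}{8} \cdot 6\right) = -2 + \left(\frac{9}{8} + \frac{3}{4}\right) = -2 + \frac{15}{8} = - \frac{1}{8}$)
$a{\left(J \right)} = \frac{1}{-8 + J}$
$O{\left(Z \right)} = -223 + Z + 2 Z^{2}$ ($O{\left(Z \right)} = \left(Z^{2} + Z^{2}\right) + \left(-223 + Z\right) = 2 Z^{2} + \left(-223 + Z\right) = -223 + Z + 2 Z^{2}$)
$\sqrt{O{\left(a{\left(R{\left(5,-2 \right)} \right)} \right)} + 29660} = \sqrt{\left(-223 + \frac{1}{-8 - \frac{1}{8}} + 2 \left(\frac{1}{-8 - \frac{1}{8}}\right)^{2}\right) + 29660} = \sqrt{\left(-223 + \frac{1}{- \frac{65}{8}} + 2 \left(\frac{1}{- \frac{65}{8}}\right)^{2}\right) + 29660} = \sqrt{\left(-223 - \frac{8}{65} + 2 \left(- \frac{8}{65}\right)^{2}\right) + 29660} = \sqrt{\left(-223 - \frac{8}{65} + 2 \cdot \frac{64}{4225}\right) + 29660} = \sqrt{\left(-223 - \frac{8}{65} + \frac{128}{4225}\right) + 29660} = \sqrt{- \frac{942567}{4225} + 29660} = \sqrt{\frac{124370933}{4225}} = \frac{\sqrt{124370933}}{65}$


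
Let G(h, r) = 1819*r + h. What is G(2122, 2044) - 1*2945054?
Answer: 775104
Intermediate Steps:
G(h, r) = h + 1819*r
G(2122, 2044) - 1*2945054 = (2122 + 1819*2044) - 1*2945054 = (2122 + 3718036) - 2945054 = 3720158 - 2945054 = 775104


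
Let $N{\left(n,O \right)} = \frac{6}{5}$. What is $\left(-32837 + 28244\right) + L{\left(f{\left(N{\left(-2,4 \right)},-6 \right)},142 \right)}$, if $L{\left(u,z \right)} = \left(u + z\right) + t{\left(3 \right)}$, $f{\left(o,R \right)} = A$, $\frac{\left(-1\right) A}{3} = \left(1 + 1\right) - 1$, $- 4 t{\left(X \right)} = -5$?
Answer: $- \frac{17811}{4} \approx -4452.8$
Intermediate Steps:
$N{\left(n,O \right)} = \frac{6}{5}$ ($N{\left(n,O \right)} = 6 \cdot \frac{1}{5} = \frac{6}{5}$)
$t{\left(X \right)} = \frac{5}{4}$ ($t{\left(X \right)} = \left(- \frac{1}{4}\right) \left(-5\right) = \frac{5}{4}$)
$A = -3$ ($A = - 3 \left(\left(1 + 1\right) - 1\right) = - 3 \left(2 - 1\right) = \left(-3\right) 1 = -3$)
$f{\left(o,R \right)} = -3$
$L{\left(u,z \right)} = \frac{5}{4} + u + z$ ($L{\left(u,z \right)} = \left(u + z\right) + \frac{5}{4} = \frac{5}{4} + u + z$)
$\left(-32837 + 28244\right) + L{\left(f{\left(N{\left(-2,4 \right)},-6 \right)},142 \right)} = \left(-32837 + 28244\right) + \left(\frac{5}{4} - 3 + 142\right) = -4593 + \frac{561}{4} = - \frac{17811}{4}$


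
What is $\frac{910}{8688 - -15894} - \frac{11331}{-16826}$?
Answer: $\frac{146925151}{206808366} \approx 0.71044$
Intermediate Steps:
$\frac{910}{8688 - -15894} - \frac{11331}{-16826} = \frac{910}{8688 + 15894} - - \frac{11331}{16826} = \frac{910}{24582} + \frac{11331}{16826} = 910 \cdot \frac{1}{24582} + \frac{11331}{16826} = \frac{455}{12291} + \frac{11331}{16826} = \frac{146925151}{206808366}$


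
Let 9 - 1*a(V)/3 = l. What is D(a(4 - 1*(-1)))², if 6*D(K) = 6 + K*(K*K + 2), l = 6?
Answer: 63001/4 ≈ 15750.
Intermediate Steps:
a(V) = 9 (a(V) = 27 - 3*6 = 27 - 18 = 9)
D(K) = 1 + K*(2 + K²)/6 (D(K) = (6 + K*(K*K + 2))/6 = (6 + K*(K² + 2))/6 = (6 + K*(2 + K²))/6 = 1 + K*(2 + K²)/6)
D(a(4 - 1*(-1)))² = (1 + (⅓)*9 + (⅙)*9³)² = (1 + 3 + (⅙)*729)² = (1 + 3 + 243/2)² = (251/2)² = 63001/4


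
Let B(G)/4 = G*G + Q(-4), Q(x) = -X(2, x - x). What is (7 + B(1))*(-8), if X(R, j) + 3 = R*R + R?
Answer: 8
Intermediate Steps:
X(R, j) = -3 + R + R**2 (X(R, j) = -3 + (R*R + R) = -3 + (R**2 + R) = -3 + (R + R**2) = -3 + R + R**2)
Q(x) = -3 (Q(x) = -(-3 + 2 + 2**2) = -(-3 + 2 + 4) = -1*3 = -3)
B(G) = -12 + 4*G**2 (B(G) = 4*(G*G - 3) = 4*(G**2 - 3) = 4*(-3 + G**2) = -12 + 4*G**2)
(7 + B(1))*(-8) = (7 + (-12 + 4*1**2))*(-8) = (7 + (-12 + 4*1))*(-8) = (7 + (-12 + 4))*(-8) = (7 - 8)*(-8) = -1*(-8) = 8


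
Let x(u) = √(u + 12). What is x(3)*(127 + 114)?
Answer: 241*√15 ≈ 933.39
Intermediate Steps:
x(u) = √(12 + u)
x(3)*(127 + 114) = √(12 + 3)*(127 + 114) = √15*241 = 241*√15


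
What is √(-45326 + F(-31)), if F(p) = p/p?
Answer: 35*I*√37 ≈ 212.9*I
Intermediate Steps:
F(p) = 1
√(-45326 + F(-31)) = √(-45326 + 1) = √(-45325) = 35*I*√37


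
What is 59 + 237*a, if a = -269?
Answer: -63694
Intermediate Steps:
59 + 237*a = 59 + 237*(-269) = 59 - 63753 = -63694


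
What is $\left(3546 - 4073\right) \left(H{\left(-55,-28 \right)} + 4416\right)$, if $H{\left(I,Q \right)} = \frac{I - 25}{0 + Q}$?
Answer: $- \frac{16301164}{7} \approx -2.3287 \cdot 10^{6}$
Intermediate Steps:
$H{\left(I,Q \right)} = \frac{-25 + I}{Q}$
$\left(3546 - 4073\right) \left(H{\left(-55,-28 \right)} + 4416\right) = \left(3546 - 4073\right) \left(\frac{-25 - 55}{-28} + 4416\right) = - 527 \left(\left(- \frac{1}{28}\right) \left(-80\right) + 4416\right) = - 527 \left(\frac{20}{7} + 4416\right) = \left(-527\right) \frac{30932}{7} = - \frac{16301164}{7}$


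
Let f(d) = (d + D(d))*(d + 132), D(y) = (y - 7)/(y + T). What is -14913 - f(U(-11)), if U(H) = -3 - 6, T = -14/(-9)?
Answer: -942714/67 ≈ -14070.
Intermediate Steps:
T = 14/9 (T = -14*(-⅑) = 14/9 ≈ 1.5556)
D(y) = (-7 + y)/(14/9 + y) (D(y) = (y - 7)/(y + 14/9) = (-7 + y)/(14/9 + y))
U(H) = -9
f(d) = (132 + d)*(d + 9*(-7 + d)/(14 + 9*d)) (f(d) = (d + 9*(-7 + d)/(14 + 9*d))*(d + 132) = (d + 9*(-7 + d)/(14 + 9*d))*(132 + d) = (132 + d)*(d + 9*(-7 + d)/(14 + 9*d)))
-14913 - f(U(-11)) = -14913 - (-8316 + 9*(-9)³ + 1211*(-9)² + 2973*(-9))/(14 + 9*(-9)) = -14913 - (-8316 + 9*(-729) + 1211*81 - 26757)/(14 - 81) = -14913 - (-8316 - 6561 + 98091 - 26757)/(-67) = -14913 - (-1)*56457/67 = -14913 - 1*(-56457/67) = -14913 + 56457/67 = -942714/67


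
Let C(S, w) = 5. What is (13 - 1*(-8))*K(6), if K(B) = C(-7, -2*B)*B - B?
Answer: 504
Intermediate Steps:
K(B) = 4*B (K(B) = 5*B - B = 4*B)
(13 - 1*(-8))*K(6) = (13 - 1*(-8))*(4*6) = (13 + 8)*24 = 21*24 = 504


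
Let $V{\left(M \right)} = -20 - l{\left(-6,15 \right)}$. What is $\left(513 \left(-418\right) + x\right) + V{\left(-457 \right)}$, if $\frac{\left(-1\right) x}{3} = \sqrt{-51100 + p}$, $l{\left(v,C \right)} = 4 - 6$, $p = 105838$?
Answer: $-214452 - 9 \sqrt{6082} \approx -2.1515 \cdot 10^{5}$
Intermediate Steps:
$l{\left(v,C \right)} = -2$
$V{\left(M \right)} = -18$ ($V{\left(M \right)} = -20 - -2 = -20 + 2 = -18$)
$x = - 9 \sqrt{6082}$ ($x = - 3 \sqrt{-51100 + 105838} = - 3 \sqrt{54738} = - 3 \cdot 3 \sqrt{6082} = - 9 \sqrt{6082} \approx -701.88$)
$\left(513 \left(-418\right) + x\right) + V{\left(-457 \right)} = \left(513 \left(-418\right) - 9 \sqrt{6082}\right) - 18 = \left(-214434 - 9 \sqrt{6082}\right) - 18 = -214452 - 9 \sqrt{6082}$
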